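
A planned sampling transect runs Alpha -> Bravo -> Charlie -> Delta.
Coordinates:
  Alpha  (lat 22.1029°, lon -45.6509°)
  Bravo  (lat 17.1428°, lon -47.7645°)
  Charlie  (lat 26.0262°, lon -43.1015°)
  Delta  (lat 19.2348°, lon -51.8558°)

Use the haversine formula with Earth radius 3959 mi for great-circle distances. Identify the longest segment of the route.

Leg distances:
Alpha→Bravo: 369.3 mi
Bravo→Charlie: 682.8 mi
Charlie→Delta: 728.9 mi
The longest leg is Charlie–Delta at 728.9 mi.

Charlie–Delta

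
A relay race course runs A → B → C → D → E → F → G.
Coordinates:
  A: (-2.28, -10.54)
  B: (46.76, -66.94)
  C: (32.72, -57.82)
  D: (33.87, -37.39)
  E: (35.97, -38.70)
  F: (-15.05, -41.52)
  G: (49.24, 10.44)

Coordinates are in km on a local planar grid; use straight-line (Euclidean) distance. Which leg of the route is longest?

Leg distances:
A→B: 74.7 km
B→C: 16.7 km
C→D: 20.5 km
D→E: 2.5 km
E→F: 51.1 km
F→G: 82.7 km
The longest leg is F–G at 82.7 km.

F–G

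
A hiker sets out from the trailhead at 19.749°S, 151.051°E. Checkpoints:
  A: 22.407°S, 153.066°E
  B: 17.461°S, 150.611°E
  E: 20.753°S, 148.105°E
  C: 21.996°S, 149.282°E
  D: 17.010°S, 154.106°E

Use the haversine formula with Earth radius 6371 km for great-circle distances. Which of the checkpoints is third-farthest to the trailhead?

Distances from the trailhead (19.749°S, 151.051°E):
D: 443.5 km
A: 362.0 km
E: 327.0 km
C: 310.2 km
B: 258.6 km
The third-farthest is E at 327.0 km.

E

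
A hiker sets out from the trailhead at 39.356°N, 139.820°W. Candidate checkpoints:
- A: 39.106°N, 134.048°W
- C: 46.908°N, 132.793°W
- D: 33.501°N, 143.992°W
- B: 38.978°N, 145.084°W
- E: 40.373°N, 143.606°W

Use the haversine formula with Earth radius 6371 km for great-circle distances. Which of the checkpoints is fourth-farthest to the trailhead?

B

Distances from the trailhead (39.356°N, 139.820°W):
C: 1014.1 km
D: 750.2 km
A: 497.8 km
B: 455.7 km
E: 342.3 km
The fourth-farthest is B at 455.7 km.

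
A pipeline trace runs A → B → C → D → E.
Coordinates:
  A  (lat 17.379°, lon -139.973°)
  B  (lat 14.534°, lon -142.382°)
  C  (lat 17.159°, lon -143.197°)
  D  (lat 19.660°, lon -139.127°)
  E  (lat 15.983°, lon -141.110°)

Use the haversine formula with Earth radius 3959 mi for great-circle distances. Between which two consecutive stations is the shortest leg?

B–C

Leg distances:
A→B: 253.5 mi
B→C: 189.3 mi
C→D: 317.9 mi
D→E: 285.6 mi
The shortest leg is B–C at 189.3 mi.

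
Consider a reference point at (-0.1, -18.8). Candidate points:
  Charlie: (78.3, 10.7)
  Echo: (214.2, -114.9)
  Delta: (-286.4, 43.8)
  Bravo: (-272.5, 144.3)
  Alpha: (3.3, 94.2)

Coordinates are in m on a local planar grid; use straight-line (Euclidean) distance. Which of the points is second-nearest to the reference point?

Alpha

Distance to each, sorted:
Charlie: 83.8 m
Alpha: 113.1 m
Echo: 234.9 m
Delta: 293.1 m
Bravo: 317.5 m
The second-nearest is Alpha at 113.1 m.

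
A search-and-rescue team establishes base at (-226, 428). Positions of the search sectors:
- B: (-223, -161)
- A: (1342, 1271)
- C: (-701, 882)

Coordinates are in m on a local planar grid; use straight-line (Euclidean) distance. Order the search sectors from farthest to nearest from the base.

Computing each straight-line distance from (-226, 428):
A (1342, 1271): 1780.2 m
C (-701, 882): 657.1 m
B (-223, -161): 589.0 m

A, C, B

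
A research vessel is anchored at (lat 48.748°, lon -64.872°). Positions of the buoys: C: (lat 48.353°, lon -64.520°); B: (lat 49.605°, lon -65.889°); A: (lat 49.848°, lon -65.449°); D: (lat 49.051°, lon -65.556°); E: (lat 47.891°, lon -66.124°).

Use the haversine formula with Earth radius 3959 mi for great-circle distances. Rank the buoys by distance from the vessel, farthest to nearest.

E, A, B, D, C

Computing each great-circle distance from (lat 48.748°, lon -64.872°):
E (lat 47.891°, lon -66.124°): 82.6 mi
A (lat 49.848°, lon -65.449°): 80.3 mi
B (lat 49.605°, lon -65.889°): 74.9 mi
D (lat 49.051°, lon -65.556°): 37.5 mi
C (lat 48.353°, lon -64.520°): 31.7 mi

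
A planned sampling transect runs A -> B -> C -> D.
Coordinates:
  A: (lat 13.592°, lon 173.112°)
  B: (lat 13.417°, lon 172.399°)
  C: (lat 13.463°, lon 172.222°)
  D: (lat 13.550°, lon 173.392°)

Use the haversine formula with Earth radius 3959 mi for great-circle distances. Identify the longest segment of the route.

C–D

Leg distances:
A→B: 49.4 mi
B→C: 12.3 mi
C→D: 78.8 mi
The longest leg is C–D at 78.8 mi.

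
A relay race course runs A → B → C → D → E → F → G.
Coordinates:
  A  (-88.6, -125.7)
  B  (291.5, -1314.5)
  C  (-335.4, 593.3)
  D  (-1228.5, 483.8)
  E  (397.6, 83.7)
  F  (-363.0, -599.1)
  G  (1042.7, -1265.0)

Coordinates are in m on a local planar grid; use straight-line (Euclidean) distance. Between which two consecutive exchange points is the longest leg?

Leg distances:
A→B: 1248.1 m
B→C: 2008.2 m
C→D: 899.8 m
D→E: 1674.6 m
E→F: 1022.1 m
F→G: 1555.4 m
The longest leg is B–C at 2008.2 m.

B–C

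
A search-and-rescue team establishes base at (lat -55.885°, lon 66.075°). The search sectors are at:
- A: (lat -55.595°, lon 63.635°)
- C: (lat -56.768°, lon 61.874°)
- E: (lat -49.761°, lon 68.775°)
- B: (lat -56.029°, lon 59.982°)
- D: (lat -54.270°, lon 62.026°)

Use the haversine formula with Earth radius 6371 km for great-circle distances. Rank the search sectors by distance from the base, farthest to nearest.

Distance from the base at (lat -55.885°, lon 66.075°) to each:
E (lat -49.761°, lon 68.775°): 704.6 km
B (lat -56.029°, lon 59.982°): 379.5 km
D (lat -54.270°, lon 62.026°): 314.1 km
C (lat -56.768°, lon 61.874°): 276.9 km
A (lat -55.595°, lon 63.635°): 156.1 km

E, B, D, C, A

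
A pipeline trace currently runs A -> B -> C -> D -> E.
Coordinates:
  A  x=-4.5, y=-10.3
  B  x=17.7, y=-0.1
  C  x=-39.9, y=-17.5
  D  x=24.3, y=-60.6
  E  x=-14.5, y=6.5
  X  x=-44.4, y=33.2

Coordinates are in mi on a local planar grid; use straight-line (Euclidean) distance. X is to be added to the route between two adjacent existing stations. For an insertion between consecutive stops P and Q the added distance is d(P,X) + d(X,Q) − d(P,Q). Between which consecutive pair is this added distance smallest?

Added distance for inserting X between each consecutive pair:
A–B: 105.1 mi
B–C: 61.2 mi
C–D: 89.8 mi
D–E: 78.8 mi
Smallest added distance is 61.2 mi, inserting between B and C.

between B and C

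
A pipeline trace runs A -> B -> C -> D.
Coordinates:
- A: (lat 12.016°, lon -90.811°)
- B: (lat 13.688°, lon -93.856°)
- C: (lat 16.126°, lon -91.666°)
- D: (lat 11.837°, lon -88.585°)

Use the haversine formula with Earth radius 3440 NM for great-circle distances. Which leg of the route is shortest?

B–C

Leg distances:
A→B: 204.6 NM
B→C: 193.8 NM
C→D: 313.9 NM
The shortest leg is B–C at 193.8 NM.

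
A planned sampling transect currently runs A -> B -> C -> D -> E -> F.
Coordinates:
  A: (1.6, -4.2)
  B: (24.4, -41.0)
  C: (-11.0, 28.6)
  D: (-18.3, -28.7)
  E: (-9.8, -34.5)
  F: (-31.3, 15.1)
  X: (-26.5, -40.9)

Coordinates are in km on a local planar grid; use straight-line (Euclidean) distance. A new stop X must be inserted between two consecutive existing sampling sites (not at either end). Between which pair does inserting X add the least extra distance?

Added distance for inserting X between each consecutive pair:
A–B: 53.8 km
B–C: 44.0 km
C–D: 28.1 km
D–E: 22.3 km
E–F: 20.0 km
Smallest added distance is 20.0 km, inserting between E and F.

between E and F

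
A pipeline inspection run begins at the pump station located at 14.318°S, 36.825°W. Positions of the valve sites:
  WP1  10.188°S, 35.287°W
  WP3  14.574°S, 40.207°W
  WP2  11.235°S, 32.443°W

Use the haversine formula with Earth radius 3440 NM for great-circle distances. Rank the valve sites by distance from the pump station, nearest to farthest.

Distances from the pump station:
WP3 14.574°S, 40.207°W: 197.2 NM
WP1 10.188°S, 35.287°W: 263.9 NM
WP2 11.235°S, 32.443°W: 316.3 NM

WP3, WP1, WP2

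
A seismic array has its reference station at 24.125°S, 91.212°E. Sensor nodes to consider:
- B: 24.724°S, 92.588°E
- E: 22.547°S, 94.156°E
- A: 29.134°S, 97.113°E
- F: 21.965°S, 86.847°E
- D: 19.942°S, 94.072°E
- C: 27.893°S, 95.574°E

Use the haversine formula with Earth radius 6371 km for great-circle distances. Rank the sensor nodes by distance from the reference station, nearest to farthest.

B, E, F, D, C, A

Distance from the reference station at 24.125°S, 91.212°E to each:
B 24.724°S, 92.588°E: 154.4 km
E 22.547°S, 94.156°E: 348.0 km
F 21.965°S, 86.847°E: 507.1 km
D 19.942°S, 94.072°E: 550.6 km
C 27.893°S, 95.574°E: 604.5 km
A 29.134°S, 97.113°E: 808.6 km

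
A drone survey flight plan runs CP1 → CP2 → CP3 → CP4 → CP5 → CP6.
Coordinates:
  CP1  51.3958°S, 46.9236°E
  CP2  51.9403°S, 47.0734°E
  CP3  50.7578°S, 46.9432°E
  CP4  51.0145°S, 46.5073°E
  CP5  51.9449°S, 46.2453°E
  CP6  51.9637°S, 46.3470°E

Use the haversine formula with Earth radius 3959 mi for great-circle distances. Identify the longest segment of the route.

CP2–CP3

Leg distances:
CP1→CP2: 38.2 mi
CP2→CP3: 81.9 mi
CP3→CP4: 26.0 mi
CP4→CP5: 65.3 mi
CP5→CP6: 4.5 mi
The longest leg is CP2–CP3 at 81.9 mi.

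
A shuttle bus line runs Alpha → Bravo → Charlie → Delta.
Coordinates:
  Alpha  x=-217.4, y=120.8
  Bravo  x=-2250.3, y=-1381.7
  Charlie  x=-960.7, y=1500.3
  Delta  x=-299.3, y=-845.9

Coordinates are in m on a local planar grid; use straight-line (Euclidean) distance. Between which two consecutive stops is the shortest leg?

Charlie–Delta

Leg distances:
Alpha→Bravo: 2527.9 m
Bravo→Charlie: 3157.4 m
Charlie→Delta: 2437.6 m
The shortest leg is Charlie–Delta at 2437.6 m.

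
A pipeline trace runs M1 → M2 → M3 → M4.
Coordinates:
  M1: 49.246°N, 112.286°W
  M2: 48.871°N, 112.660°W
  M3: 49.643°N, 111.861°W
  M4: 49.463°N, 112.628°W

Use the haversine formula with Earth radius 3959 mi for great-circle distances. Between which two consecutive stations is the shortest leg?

Leg distances:
M1→M2: 31.0 mi
M2→M3: 64.4 mi
M3→M4: 36.6 mi
The shortest leg is M1–M2 at 31.0 mi.

M1–M2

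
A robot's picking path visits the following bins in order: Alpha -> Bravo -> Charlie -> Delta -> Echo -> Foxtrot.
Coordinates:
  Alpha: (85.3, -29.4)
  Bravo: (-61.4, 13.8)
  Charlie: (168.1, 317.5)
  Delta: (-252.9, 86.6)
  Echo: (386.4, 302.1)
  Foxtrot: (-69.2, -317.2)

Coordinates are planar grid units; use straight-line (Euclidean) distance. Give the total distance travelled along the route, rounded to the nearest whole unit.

Leg distances:
Alpha→Bravo: 152.9  (cumulative 152.9)
Bravo→Charlie: 380.7  (cumulative 533.6)
Charlie→Delta: 480.2  (cumulative 1013.8)
Delta→Echo: 674.6  (cumulative 1688.4)
Echo→Foxtrot: 768.8  (cumulative 2457.2)
Total route length ≈ 2457.

2457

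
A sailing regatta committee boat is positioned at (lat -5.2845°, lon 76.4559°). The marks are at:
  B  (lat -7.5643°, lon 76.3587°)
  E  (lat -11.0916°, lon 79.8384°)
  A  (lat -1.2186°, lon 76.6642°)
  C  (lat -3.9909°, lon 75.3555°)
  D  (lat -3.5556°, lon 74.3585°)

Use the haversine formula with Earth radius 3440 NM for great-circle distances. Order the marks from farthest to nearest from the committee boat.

E, A, D, B, C

Computing each great-circle distance from (lat -5.2845°, lon 76.4559°):
E (lat -11.0916°, lon 79.8384°): 402.4 NM
A (lat -1.2186°, lon 76.6642°): 244.4 NM
D (lat -3.5556°, lon 74.3585°): 162.9 NM
B (lat -7.5643°, lon 76.3587°): 137.0 NM
C (lat -3.9909°, lon 75.3555°): 101.8 NM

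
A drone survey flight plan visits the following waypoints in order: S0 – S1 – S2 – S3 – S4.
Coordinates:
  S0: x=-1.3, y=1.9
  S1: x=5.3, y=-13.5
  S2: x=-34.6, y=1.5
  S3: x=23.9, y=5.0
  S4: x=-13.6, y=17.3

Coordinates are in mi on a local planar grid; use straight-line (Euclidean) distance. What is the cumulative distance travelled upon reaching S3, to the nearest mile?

Leg distances:
S0→S1: 16.8 mi  (cumulative 16.8 mi)
S1→S2: 42.6 mi  (cumulative 59.4 mi)
S2→S3: 58.6 mi  (cumulative 118.0 mi)
Cumulative distance at S3 ≈ 118 mi.

118 mi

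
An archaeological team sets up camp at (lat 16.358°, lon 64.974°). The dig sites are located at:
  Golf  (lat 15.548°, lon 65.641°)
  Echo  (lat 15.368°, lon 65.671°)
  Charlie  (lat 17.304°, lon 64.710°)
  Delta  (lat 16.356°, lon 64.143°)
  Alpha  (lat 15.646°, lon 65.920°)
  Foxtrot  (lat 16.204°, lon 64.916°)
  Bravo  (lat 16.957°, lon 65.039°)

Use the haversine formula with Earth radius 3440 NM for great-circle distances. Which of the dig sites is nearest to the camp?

Distance to each, sorted:
Foxtrot: 9.8 NM
Bravo: 36.2 NM
Delta: 47.9 NM
Charlie: 58.8 NM
Golf: 62.0 NM
Alpha: 69.3 NM
Echo: 71.8 NM
The nearest is Foxtrot at 9.8 NM.

Foxtrot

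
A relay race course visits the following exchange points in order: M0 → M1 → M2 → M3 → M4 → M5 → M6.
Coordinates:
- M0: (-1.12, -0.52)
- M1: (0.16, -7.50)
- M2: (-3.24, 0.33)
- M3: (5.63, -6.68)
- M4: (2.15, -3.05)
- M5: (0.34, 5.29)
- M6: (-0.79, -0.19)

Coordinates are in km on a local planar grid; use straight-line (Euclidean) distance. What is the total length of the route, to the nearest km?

Leg distances:
M0→M1: 7.1 km  (cumulative 7.1 km)
M1→M2: 8.5 km  (cumulative 15.6 km)
M2→M3: 11.3 km  (cumulative 26.9 km)
M3→M4: 5.0 km  (cumulative 32.0 km)
M4→M5: 8.5 km  (cumulative 40.5 km)
M5→M6: 5.6 km  (cumulative 46.1 km)
Total route length ≈ 46 km.

46 km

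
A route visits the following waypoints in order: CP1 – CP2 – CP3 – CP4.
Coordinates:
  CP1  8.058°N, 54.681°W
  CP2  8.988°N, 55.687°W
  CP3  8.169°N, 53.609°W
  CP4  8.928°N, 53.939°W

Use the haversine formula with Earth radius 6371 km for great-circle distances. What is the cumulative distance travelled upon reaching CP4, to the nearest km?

489 km

Leg distances:
CP1→CP2: 151.4 km  (cumulative 151.4 km)
CP2→CP3: 246.0 km  (cumulative 397.4 km)
CP3→CP4: 91.9 km  (cumulative 489.3 km)
Cumulative distance at CP4 ≈ 489 km.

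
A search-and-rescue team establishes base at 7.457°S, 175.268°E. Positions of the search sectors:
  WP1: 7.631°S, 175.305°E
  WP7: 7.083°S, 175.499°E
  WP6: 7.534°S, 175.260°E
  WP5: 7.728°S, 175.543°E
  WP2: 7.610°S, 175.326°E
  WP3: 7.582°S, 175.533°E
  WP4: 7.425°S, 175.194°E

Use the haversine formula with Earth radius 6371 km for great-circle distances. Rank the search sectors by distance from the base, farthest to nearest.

Distance from the base at 7.457°S, 175.268°E to each:
WP7 7.083°S, 175.499°E: 48.8 km
WP5 7.728°S, 175.543°E: 42.7 km
WP3 7.582°S, 175.533°E: 32.4 km
WP1 7.631°S, 175.305°E: 19.8 km
WP2 7.610°S, 175.326°E: 18.2 km
WP4 7.425°S, 175.194°E: 8.9 km
WP6 7.534°S, 175.260°E: 8.6 km

WP7, WP5, WP3, WP1, WP2, WP4, WP6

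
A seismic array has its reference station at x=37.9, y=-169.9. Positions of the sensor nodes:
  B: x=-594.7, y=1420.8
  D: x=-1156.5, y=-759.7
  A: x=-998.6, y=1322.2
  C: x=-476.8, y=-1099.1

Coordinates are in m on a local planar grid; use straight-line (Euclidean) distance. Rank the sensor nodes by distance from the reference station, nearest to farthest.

Distances from the reference station:
C x=-476.8, y=-1099.1: 1062.2 m
D x=-1156.5, y=-759.7: 1332.1 m
B x=-594.7, y=1420.8: 1711.9 m
A x=-998.6, y=1322.2: 1816.8 m

C, D, B, A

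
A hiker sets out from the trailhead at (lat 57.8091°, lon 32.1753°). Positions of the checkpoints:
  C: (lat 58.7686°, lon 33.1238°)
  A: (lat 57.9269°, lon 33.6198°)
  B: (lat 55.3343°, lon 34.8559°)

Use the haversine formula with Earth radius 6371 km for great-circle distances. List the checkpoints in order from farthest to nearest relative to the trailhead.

B, C, A

Distances from the trailhead:
B (lat 55.3343°, lon 34.8559°): 320.4 km
C (lat 58.7686°, lon 33.1238°): 120.2 km
A (lat 57.9269°, lon 33.6198°): 86.4 km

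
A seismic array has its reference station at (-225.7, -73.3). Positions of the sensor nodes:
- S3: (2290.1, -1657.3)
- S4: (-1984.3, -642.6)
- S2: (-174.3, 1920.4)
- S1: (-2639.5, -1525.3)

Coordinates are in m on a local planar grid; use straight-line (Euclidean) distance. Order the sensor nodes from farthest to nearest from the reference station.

Computing each straight-line distance from (-225.7, -73.3):
S3 (2290.1, -1657.3): 2972.9 m
S1 (-2639.5, -1525.3): 2816.9 m
S2 (-174.3, 1920.4): 1994.4 m
S4 (-1984.3, -642.6): 1848.5 m

S3, S1, S2, S4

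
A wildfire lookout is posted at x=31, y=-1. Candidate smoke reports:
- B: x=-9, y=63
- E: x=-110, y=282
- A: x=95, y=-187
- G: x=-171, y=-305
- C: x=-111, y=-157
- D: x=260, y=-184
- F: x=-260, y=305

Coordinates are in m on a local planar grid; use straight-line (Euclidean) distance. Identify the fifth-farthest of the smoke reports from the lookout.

C

Distances from the lookout (x=31, y=-1):
F: 422.3 m
G: 365.0 m
E: 316.2 m
D: 293.1 m
C: 211.0 m
A: 196.7 m
B: 75.5 m
The fifth-farthest is C at 211.0 m.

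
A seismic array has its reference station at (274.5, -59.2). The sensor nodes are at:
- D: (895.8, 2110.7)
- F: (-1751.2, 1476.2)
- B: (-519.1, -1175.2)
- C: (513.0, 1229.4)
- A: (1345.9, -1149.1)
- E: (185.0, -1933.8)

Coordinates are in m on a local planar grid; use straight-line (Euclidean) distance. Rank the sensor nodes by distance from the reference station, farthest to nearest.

Distance from the reference station at (274.5, -59.2) to each:
F (-1751.2, 1476.2): 2541.8 m
D (895.8, 2110.7): 2257.1 m
E (185.0, -1933.8): 1876.7 m
A (1345.9, -1149.1): 1528.3 m
B (-519.1, -1175.2): 1369.4 m
C (513.0, 1229.4): 1310.5 m

F, D, E, A, B, C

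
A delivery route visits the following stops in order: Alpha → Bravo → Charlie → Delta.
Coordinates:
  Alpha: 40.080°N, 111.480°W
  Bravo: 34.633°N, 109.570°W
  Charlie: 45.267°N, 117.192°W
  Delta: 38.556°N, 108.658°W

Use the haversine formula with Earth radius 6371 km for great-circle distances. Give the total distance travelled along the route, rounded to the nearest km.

3003 km

Leg distances:
Alpha→Bravo: 628.7 km  (cumulative 628.7 km)
Bravo→Charlie: 1347.7 km  (cumulative 1976.4 km)
Charlie→Delta: 1026.2 km  (cumulative 3002.7 km)
Total route length ≈ 3003 km.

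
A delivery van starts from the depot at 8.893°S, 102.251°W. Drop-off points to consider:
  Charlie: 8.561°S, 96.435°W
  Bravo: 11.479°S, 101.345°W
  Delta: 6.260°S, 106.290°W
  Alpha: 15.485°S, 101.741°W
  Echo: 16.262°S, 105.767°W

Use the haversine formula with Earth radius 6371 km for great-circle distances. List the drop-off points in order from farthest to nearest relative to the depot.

Echo, Alpha, Charlie, Delta, Bravo

Computing each great-circle distance from 8.893°S, 102.251°W:
Echo 16.262°S, 105.767°W: 903.8 km
Alpha 15.485°S, 101.741°W: 735.1 km
Charlie 8.561°S, 96.435°W: 640.3 km
Delta 6.260°S, 106.290°W: 532.8 km
Bravo 11.479°S, 101.345°W: 304.2 km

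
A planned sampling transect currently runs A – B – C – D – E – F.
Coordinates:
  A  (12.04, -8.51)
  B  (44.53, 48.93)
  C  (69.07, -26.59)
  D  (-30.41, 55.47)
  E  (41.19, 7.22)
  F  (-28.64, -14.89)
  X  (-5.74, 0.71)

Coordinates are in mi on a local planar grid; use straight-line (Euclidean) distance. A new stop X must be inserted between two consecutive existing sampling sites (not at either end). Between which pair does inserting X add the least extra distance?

between E and F

Added distance for inserting X between each consecutive pair:
A–B: 23.7 mi
B–C: 69.9 mi
C–D: 10.7 mi
D–E: 21.1 mi
E–F: 1.8 mi
Smallest added distance is 1.8 mi, inserting between E and F.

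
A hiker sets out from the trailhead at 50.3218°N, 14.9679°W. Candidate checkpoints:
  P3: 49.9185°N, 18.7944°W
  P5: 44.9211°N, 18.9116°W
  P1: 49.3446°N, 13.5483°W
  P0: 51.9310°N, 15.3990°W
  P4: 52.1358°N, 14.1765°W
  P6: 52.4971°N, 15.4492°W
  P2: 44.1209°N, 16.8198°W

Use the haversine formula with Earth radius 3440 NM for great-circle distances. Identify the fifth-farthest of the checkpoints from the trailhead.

Distance to each, sorted:
P2: 379.8 NM
P5: 361.3 NM
P3: 149.3 NM
P6: 131.8 NM
P4: 112.9 NM
P0: 98.0 NM
P1: 80.4 NM
The fifth-farthest is P4 at 112.9 NM.

P4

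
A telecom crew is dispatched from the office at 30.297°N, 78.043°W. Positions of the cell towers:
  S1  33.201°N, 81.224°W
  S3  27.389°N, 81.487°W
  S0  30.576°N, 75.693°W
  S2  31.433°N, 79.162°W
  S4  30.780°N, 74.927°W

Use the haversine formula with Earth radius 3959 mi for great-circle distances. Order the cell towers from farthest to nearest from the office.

Computing each great-circle distance from 30.297°N, 78.043°W:
S3 27.389°N, 81.487°W: 289.5 mi
S1 33.201°N, 81.224°W: 274.2 mi
S4 30.780°N, 74.927°W: 188.4 mi
S0 30.576°N, 75.693°W: 141.3 mi
S2 31.433°N, 79.162°W: 102.8 mi

S3, S1, S4, S0, S2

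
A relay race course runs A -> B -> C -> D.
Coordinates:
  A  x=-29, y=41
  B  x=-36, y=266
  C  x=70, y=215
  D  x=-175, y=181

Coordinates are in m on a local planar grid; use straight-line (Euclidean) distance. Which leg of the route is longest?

Leg distances:
A→B: 225.1 m
B→C: 117.6 m
C→D: 247.3 m
The longest leg is C–D at 247.3 m.

C–D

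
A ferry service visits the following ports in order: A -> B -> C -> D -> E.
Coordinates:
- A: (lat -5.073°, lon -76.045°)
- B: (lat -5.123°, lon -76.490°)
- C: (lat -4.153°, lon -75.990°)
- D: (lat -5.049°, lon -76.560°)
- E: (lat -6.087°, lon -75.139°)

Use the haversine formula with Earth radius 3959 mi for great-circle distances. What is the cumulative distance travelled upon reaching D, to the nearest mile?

Leg distances:
A→B: 30.8 mi  (cumulative 30.8 mi)
B→C: 75.4 mi  (cumulative 106.2 mi)
C→D: 73.3 mi  (cumulative 179.5 mi)
Cumulative distance at D ≈ 179 mi.

179 mi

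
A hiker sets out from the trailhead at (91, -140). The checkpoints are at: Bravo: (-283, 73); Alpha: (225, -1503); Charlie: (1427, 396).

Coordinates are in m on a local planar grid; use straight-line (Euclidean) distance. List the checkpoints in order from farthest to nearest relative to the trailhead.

Charlie, Alpha, Bravo

Computing each straight-line distance from (91, -140):
Charlie (1427, 396): 1439.5 m
Alpha (225, -1503): 1369.6 m
Bravo (-283, 73): 430.4 m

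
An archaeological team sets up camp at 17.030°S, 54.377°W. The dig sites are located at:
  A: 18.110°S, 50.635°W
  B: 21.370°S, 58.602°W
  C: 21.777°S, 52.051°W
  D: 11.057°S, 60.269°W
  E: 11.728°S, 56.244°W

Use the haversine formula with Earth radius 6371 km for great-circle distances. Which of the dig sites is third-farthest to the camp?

E

Distances from the camp (17.030°S, 54.377°W):
D: 919.0 km
B: 655.4 km
E: 622.9 km
C: 581.4 km
A: 414.4 km
The third-farthest is E at 622.9 km.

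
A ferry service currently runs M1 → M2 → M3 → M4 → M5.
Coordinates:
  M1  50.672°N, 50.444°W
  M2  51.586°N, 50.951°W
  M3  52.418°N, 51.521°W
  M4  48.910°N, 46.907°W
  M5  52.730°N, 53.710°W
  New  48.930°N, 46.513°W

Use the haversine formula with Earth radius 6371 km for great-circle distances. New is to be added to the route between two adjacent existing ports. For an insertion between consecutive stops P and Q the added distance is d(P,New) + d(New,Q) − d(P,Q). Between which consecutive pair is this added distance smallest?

between M3 and M4

Added distance for inserting New between each consecutive pair:
M1–M2: 666.6 km
M2–M3: 855.7 km
M3–M4: 45.4 km
M4–M5: 48.3 km
Smallest added distance is 45.4 km, inserting between M3 and M4.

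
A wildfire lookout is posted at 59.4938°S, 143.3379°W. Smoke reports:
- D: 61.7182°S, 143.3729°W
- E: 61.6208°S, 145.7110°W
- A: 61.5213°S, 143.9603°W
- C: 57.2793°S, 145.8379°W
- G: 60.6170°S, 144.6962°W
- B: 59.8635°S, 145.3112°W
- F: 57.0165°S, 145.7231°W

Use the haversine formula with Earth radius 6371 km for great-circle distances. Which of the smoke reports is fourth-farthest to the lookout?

D

Distance to each, sorted:
F: 308.7 km
C: 286.1 km
E: 269.7 km
D: 247.3 km
A: 228.0 km
G: 145.9 km
B: 118.2 km
The fourth-farthest is D at 247.3 km.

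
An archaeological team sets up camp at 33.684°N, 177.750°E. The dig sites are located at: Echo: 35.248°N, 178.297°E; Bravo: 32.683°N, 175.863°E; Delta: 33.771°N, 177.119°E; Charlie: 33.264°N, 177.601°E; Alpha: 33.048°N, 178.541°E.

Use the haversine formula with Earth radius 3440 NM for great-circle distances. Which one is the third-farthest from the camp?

Distances from the camp (33.684°N, 177.750°E):
Bravo: 112.3 NM
Echo: 97.7 NM
Alpha: 55.1 NM
Delta: 31.9 NM
Charlie: 26.3 NM
The third-farthest is Alpha at 55.1 NM.

Alpha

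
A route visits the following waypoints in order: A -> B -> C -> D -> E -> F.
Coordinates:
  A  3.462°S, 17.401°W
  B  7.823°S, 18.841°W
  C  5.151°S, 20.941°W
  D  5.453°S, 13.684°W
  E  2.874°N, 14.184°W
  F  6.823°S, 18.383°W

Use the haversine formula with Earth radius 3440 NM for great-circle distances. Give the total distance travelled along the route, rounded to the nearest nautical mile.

2048 NM

Leg distances:
A→B: 275.6 NM  (cumulative 275.6 NM)
B→C: 203.5 NM  (cumulative 479.1 NM)
C→D: 434.2 NM  (cumulative 913.4 NM)
D→E: 500.8 NM  (cumulative 1414.2 NM)
E→F: 634.3 NM  (cumulative 2048.5 NM)
Total route length ≈ 2048 NM.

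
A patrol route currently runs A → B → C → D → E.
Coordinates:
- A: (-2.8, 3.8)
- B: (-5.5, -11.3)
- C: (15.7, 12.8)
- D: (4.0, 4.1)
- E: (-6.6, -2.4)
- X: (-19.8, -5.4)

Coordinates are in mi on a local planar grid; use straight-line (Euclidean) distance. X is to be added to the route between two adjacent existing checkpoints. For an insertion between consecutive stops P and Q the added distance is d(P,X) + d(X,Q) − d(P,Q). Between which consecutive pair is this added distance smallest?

between A and B

Added distance for inserting X between each consecutive pair:
A–B: 19.5 mi
B–C: 23.3 mi
C–D: 50.9 mi
D–E: 26.7 mi
Smallest added distance is 19.5 mi, inserting between A and B.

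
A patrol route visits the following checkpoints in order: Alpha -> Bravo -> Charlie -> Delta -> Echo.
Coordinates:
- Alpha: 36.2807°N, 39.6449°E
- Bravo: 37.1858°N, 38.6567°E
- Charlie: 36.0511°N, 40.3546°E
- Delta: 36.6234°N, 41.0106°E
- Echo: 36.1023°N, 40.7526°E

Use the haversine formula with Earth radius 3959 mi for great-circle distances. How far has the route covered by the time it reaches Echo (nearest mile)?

298 mi

Leg distances:
Alpha→Bravo: 83.1 mi  (cumulative 83.1 mi)
Bravo→Charlie: 122.5 mi  (cumulative 205.6 mi)
Charlie→Delta: 53.8 mi  (cumulative 259.5 mi)
Delta→Echo: 38.8 mi  (cumulative 298.2 mi)
Cumulative distance at Echo ≈ 298 mi.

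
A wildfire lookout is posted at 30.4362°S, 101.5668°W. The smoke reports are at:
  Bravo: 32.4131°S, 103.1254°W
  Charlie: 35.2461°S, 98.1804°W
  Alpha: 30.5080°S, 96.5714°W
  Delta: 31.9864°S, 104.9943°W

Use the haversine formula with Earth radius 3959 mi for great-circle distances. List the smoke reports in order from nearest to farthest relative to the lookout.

Distance from the lookout at 30.4362°S, 101.5668°W to each:
Bravo 32.4131°S, 103.1254°W: 164.6 mi
Delta 31.9864°S, 104.9943°W: 229.1 mi
Alpha 30.5080°S, 96.5714°W: 297.5 mi
Charlie 35.2461°S, 98.1804°W: 386.1 mi

Bravo, Delta, Alpha, Charlie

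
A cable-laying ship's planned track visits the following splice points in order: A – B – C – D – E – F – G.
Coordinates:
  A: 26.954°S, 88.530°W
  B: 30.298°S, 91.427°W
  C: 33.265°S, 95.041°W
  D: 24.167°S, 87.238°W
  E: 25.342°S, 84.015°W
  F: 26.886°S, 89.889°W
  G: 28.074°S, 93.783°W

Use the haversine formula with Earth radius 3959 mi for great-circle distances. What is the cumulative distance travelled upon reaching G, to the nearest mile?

2221 mi

Leg distances:
A→B: 290.2 mi  (cumulative 290.2 mi)
B→C: 295.1 mi  (cumulative 585.3 mi)
C→D: 786.0 mi  (cumulative 1371.3 mi)
D→E: 217.9 mi  (cumulative 1589.3 mi)
E→F: 379.7 mi  (cumulative 1968.9 mi)
F→G: 252.4 mi  (cumulative 2221.4 mi)
Cumulative distance at G ≈ 2221 mi.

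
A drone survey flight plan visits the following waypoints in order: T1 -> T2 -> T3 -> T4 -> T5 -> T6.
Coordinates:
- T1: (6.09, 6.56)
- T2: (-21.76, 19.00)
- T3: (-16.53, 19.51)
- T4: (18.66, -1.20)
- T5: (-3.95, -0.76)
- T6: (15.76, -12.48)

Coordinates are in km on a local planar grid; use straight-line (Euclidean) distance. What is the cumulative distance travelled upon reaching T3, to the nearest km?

36 km

Leg distances:
T1→T2: 30.5 km  (cumulative 30.5 km)
T2→T3: 5.3 km  (cumulative 35.8 km)
Cumulative distance at T3 ≈ 36 km.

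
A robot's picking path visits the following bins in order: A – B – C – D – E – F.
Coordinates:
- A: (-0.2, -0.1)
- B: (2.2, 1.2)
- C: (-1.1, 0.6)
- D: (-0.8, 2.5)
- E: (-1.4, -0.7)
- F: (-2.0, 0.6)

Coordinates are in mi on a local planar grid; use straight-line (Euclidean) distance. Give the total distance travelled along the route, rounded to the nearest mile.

Leg distances:
A→B: 2.7 mi  (cumulative 2.7 mi)
B→C: 3.4 mi  (cumulative 6.1 mi)
C→D: 1.9 mi  (cumulative 8.0 mi)
D→E: 3.3 mi  (cumulative 11.3 mi)
E→F: 1.4 mi  (cumulative 12.7 mi)
Total route length ≈ 13 mi.

13 mi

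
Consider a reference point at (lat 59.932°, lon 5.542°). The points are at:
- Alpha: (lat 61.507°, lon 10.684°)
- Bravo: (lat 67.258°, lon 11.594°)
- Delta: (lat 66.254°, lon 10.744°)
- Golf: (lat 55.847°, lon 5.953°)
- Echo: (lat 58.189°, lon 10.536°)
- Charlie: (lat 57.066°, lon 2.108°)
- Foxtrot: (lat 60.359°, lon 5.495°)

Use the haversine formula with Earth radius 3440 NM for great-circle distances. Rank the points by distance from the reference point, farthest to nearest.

Bravo, Delta, Golf, Charlie, Echo, Alpha, Foxtrot

Computing each great-circle distance from (lat 59.932°, lon 5.542°):
Bravo (lat 67.258°, lon 11.594°): 468.1 NM
Delta (lat 66.254°, lon 10.744°): 404.7 NM
Golf (lat 55.847°, lon 5.953°): 245.6 NM
Charlie (lat 57.066°, lon 2.108°): 203.0 NM
Echo (lat 58.189°, lon 10.536°): 186.2 NM
Alpha (lat 61.507°, lon 10.684°): 178.1 NM
Foxtrot (lat 60.359°, lon 5.495°): 25.7 NM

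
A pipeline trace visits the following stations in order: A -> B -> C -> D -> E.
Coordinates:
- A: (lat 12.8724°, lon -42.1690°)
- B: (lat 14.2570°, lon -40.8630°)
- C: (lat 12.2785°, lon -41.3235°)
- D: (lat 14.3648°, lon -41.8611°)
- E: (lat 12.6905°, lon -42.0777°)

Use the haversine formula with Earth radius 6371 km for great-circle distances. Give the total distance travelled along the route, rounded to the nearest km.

861 km

Leg distances:
A→B: 208.9 km  (cumulative 208.9 km)
B→C: 225.6 km  (cumulative 434.5 km)
C→D: 239.2 km  (cumulative 673.6 km)
D→E: 187.6 km  (cumulative 861.3 km)
Total route length ≈ 861 km.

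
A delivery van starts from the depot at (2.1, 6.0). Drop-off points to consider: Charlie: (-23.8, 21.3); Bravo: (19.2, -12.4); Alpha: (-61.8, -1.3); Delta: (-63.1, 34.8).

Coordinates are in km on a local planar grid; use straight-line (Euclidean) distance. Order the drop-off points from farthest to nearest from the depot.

Distance from the depot at (2.1, 6.0) to each:
Delta (-63.1, 34.8): 71.3 km
Alpha (-61.8, -1.3): 64.3 km
Charlie (-23.8, 21.3): 30.1 km
Bravo (19.2, -12.4): 25.1 km

Delta, Alpha, Charlie, Bravo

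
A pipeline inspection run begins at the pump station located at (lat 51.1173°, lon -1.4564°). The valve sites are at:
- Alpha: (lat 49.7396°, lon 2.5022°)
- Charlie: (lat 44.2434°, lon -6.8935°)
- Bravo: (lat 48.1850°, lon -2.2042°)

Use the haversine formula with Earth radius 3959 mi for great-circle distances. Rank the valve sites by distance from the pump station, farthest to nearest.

Distance from the pump station at (lat 51.1173°, lon -1.4564°) to each:
Charlie (lat 44.2434°, lon -6.8935°): 537.8 mi
Bravo (lat 48.1850°, lon -2.2042°): 205.4 mi
Alpha (lat 49.7396°, lon 2.5022°): 198.5 mi

Charlie, Bravo, Alpha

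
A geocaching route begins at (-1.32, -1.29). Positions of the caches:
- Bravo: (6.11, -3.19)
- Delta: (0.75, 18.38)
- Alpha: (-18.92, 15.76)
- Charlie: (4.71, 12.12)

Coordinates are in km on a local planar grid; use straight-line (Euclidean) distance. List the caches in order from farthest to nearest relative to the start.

Computing each straight-line distance from (-1.32, -1.29):
Alpha (-18.92, 15.76): 24.5 km
Delta (0.75, 18.38): 19.8 km
Charlie (4.71, 12.12): 14.7 km
Bravo (6.11, -3.19): 7.7 km

Alpha, Delta, Charlie, Bravo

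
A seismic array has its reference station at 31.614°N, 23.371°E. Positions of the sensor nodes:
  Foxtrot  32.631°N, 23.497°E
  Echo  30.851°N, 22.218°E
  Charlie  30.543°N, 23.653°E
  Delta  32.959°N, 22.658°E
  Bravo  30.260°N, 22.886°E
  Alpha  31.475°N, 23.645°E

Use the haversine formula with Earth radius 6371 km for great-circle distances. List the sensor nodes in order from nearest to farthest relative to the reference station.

Distances from the reference station:
Alpha 31.475°N, 23.645°E: 30.2 km
Foxtrot 32.631°N, 23.497°E: 113.7 km
Charlie 30.543°N, 23.653°E: 122.1 km
Echo 30.851°N, 22.218°E: 138.6 km
Bravo 30.260°N, 22.886°E: 157.5 km
Delta 32.959°N, 22.658°E: 163.9 km

Alpha, Foxtrot, Charlie, Echo, Bravo, Delta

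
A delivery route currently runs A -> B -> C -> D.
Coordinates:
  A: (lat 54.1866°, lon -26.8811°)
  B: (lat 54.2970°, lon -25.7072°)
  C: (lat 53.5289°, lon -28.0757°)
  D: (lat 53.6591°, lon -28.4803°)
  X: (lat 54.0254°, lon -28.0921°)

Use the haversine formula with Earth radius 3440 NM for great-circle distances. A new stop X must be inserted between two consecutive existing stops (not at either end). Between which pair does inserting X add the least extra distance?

Added distance for inserting X between each consecutive pair:
A–B: 87.4 NM
B–C: 19.6 NM
C–D: 39.4 NM
Smallest added distance is 19.6 NM, inserting between B and C.

between B and C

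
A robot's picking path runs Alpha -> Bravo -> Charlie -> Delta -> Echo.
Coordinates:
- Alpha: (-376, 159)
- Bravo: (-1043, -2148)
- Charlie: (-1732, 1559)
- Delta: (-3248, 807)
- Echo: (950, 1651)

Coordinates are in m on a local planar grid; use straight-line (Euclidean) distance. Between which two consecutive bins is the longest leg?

Delta–Echo

Leg distances:
Alpha→Bravo: 2401.5 m
Bravo→Charlie: 3770.5 m
Charlie→Delta: 1692.3 m
Delta→Echo: 4282.0 m
The longest leg is Delta–Echo at 4282.0 m.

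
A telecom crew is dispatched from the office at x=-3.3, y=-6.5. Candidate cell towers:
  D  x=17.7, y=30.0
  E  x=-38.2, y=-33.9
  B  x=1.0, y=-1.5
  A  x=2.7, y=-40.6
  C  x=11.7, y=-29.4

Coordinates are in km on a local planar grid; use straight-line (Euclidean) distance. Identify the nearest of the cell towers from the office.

B

Distances from the office (x=-3.3, y=-6.5):
B: 6.6 km
C: 27.4 km
A: 34.6 km
D: 42.1 km
E: 44.4 km
The nearest is B at 6.6 km.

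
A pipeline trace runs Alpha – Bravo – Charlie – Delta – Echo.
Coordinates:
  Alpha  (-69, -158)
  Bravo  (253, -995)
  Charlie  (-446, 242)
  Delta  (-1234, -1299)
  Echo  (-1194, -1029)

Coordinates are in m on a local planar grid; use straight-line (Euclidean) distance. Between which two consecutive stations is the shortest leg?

Delta–Echo

Leg distances:
Alpha→Bravo: 896.8 m
Bravo→Charlie: 1420.8 m
Charlie→Delta: 1730.8 m
Delta→Echo: 272.9 m
The shortest leg is Delta–Echo at 272.9 m.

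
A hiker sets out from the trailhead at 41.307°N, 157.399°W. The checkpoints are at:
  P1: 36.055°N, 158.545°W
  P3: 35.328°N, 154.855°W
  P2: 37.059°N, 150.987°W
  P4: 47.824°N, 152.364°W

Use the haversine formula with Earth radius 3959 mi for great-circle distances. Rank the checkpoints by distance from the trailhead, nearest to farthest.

Distances from the trailhead:
P1 36.055°N, 158.545°W: 368.1 mi
P3 35.328°N, 154.855°W: 435.5 mi
P2 37.059°N, 150.987°W: 451.5 mi
P4 47.824°N, 152.364°W: 513.7 mi

P1, P3, P2, P4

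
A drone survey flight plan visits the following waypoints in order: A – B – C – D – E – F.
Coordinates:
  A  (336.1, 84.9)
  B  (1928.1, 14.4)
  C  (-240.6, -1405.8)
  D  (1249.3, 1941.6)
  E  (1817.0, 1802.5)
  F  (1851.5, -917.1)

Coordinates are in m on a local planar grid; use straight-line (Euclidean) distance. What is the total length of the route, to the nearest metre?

11154 m

Leg distances:
A→B: 1593.6 m  (cumulative 1593.6 m)
B→C: 2592.3 m  (cumulative 4185.9 m)
C→D: 3664.0 m  (cumulative 7849.9 m)
D→E: 584.5 m  (cumulative 8434.4 m)
E→F: 2719.8 m  (cumulative 11154.2 m)
Total route length ≈ 11154 m.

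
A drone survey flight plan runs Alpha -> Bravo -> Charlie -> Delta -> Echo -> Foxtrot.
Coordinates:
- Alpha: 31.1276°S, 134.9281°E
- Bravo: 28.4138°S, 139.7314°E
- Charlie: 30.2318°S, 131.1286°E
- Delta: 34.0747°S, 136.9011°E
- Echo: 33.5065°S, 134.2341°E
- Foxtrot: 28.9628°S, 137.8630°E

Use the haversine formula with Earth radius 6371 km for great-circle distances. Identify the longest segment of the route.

Bravo–Charlie

Leg distances:
Alpha→Bravo: 553.1 km
Bravo→Charlie: 857.9 km
Charlie→Delta: 691.1 km
Delta→Echo: 254.4 km
Echo→Foxtrot: 611.7 km
The longest leg is Bravo–Charlie at 857.9 km.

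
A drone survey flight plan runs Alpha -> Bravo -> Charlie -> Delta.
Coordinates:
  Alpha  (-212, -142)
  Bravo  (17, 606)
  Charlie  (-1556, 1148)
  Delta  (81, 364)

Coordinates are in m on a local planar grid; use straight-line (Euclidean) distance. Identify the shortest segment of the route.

Alpha–Bravo

Leg distances:
Alpha→Bravo: 782.3 m
Bravo→Charlie: 1663.8 m
Charlie→Delta: 1815.1 m
The shortest leg is Alpha–Bravo at 782.3 m.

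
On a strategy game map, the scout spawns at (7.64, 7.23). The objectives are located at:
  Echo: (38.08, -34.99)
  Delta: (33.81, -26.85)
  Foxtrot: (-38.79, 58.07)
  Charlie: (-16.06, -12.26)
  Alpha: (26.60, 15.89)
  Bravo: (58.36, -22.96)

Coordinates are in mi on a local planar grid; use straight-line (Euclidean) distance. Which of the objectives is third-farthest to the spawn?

Distance to each, sorted:
Foxtrot: 68.9 mi
Bravo: 59.0 mi
Echo: 52.0 mi
Delta: 43.0 mi
Charlie: 30.7 mi
Alpha: 20.8 mi
The third-farthest is Echo at 52.0 mi.

Echo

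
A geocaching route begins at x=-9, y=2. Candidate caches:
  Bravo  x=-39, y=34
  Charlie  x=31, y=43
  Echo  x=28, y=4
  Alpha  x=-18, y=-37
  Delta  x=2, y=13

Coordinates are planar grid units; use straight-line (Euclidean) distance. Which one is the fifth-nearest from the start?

Distances from the start (x=-9, y=2):
Delta: 15.6
Echo: 37.1
Alpha: 40.0
Bravo: 43.9
Charlie: 57.3
The fifth-nearest is Charlie at 57.3.

Charlie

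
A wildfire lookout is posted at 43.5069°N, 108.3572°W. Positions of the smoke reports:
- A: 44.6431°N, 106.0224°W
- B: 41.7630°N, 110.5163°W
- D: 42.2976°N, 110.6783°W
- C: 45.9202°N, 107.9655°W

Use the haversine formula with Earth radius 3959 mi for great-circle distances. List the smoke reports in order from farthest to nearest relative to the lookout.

Distance from the lookout at 43.5069°N, 108.3572°W to each:
C 45.9202°N, 107.9655°W: 167.9 mi
B 41.7630°N, 110.5163°W: 163.0 mi
D 42.2976°N, 110.6783°W: 144.2 mi
A 44.6431°N, 106.0224°W: 140.0 mi

C, B, D, A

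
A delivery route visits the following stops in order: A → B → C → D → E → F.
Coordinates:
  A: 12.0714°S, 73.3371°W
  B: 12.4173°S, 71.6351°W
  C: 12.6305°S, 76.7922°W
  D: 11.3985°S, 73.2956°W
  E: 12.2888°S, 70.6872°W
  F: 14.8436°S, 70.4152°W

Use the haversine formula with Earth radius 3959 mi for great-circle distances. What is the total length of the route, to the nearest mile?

1081 mi

Leg distances:
A→B: 117.4 mi  (cumulative 117.4 mi)
B→C: 348.2 mi  (cumulative 465.6 mi)
C→D: 251.2 mi  (cumulative 716.7 mi)
D→E: 186.8 mi  (cumulative 903.5 mi)
E→F: 177.5 mi  (cumulative 1081.0 mi)
Total route length ≈ 1081 mi.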